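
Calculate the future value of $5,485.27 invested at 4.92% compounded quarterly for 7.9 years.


Compound interest formula: A = P(1 + r/n)^(nt)
A = $5,485.27 × (1 + 0.0492/4)^(4 × 7.9)
Growth factor: (1 + 0.0492/4)^31.6 = 1.471539
A = $5,485.27 × 1.471539
A = $8,071.79

A = P(1 + r/n)^(nt) = $8,071.79


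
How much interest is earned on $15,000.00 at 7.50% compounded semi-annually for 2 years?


Compound interest earned = final amount − principal.
A = P(1 + r/n)^(nt) = $15,000.00 × (1 + 0.075/2)^(2 × 2) = $17,379.76
Interest = A − P = $17,379.76 − $15,000.00 = $2,379.76

Interest = A - P = $2,379.76


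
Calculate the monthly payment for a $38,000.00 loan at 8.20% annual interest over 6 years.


Loan payment formula: PMT = PV × r / (1 − (1 + r)^(−n))
Monthly rate r = 0.082/12 ≈ 0.00683333, n = 72 months
Denominator: 1 − (1 + 0.082/12)^(−72) = 0.387574
PMT = $38,000.00 × (0.082/12) / 0.387574
PMT = $669.98 per month

PMT = PV × r / (1-(1+r)^(-n)) = $669.98/month


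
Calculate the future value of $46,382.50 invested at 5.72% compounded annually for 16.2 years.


Compound interest formula: A = P(1 + r/n)^(nt)
A = $46,382.50 × (1 + 0.0572/1)^(1 × 16.2)
Growth factor: (1 + 0.0572/1)^16.2 = 2.462328
A = $46,382.50 × 2.462328
A = $114,208.93

A = P(1 + r/n)^(nt) = $114,208.93


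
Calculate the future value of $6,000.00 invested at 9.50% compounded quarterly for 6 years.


Compound interest formula: A = P(1 + r/n)^(nt)
A = $6,000.00 × (1 + 0.095/4)^(4 × 6)
Growth factor: (1 + 0.095/4)^24 = 1.756523
A = $6,000.00 × 1.756523
A = $10,539.14

A = P(1 + r/n)^(nt) = $10,539.14


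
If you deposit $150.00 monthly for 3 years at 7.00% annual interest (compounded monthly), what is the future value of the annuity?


Future value of an ordinary annuity: FV = PMT × ((1 + r)^n − 1) / r
Monthly rate r = 0.07/12 ≈ 0.00583333, n = 36
FV = $150.00 × ((1 + 0.07/12)^36 − 1) / (0.07/12)
FV = $150.00 × 39.930101
FV = $5,989.52

FV = PMT × ((1+r)^n - 1)/r = $5,989.52


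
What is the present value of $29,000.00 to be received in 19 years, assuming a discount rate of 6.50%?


Present value formula: PV = FV / (1 + r)^t
PV = $29,000.00 / (1 + 0.065)^19
PV = $29,000.00 / 3.308587
PV = $8,765.07

PV = FV / (1 + r)^t = $8,765.07


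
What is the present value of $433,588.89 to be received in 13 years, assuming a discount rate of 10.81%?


Present value formula: PV = FV / (1 + r)^t
PV = $433,588.89 / (1 + 0.1081)^13
PV = $433,588.89 / 3.7977504
PV = $114,169.93

PV = FV / (1 + r)^t = $114,169.93


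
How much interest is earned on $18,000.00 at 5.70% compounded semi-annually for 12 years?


Compound interest earned = final amount − principal.
A = P(1 + r/n)^(nt) = $18,000.00 × (1 + 0.057/2)^(2 × 12) = $35,332.60
Interest = A − P = $35,332.60 − $18,000.00 = $17,332.60

Interest = A - P = $17,332.60


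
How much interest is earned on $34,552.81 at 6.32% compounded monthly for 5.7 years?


Compound interest earned = final amount − principal.
A = P(1 + r/n)^(nt) = $34,552.81 × (1 + 0.0632/12)^(12 × 5.7) = $49,490.64
Interest = A − P = $49,490.64 − $34,552.81 = $14,937.83

Interest = A - P = $14,937.83


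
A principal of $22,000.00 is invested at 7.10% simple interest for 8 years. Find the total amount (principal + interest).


Total amount formula: A = P(1 + rt) = P + P·r·t
Interest: I = P × r × t = $22,000.00 × 0.071 × 8 = $12,496.00
A = P + I = $22,000.00 + $12,496.00 = $34,496.00

A = P + I = P(1 + rt) = $34,496.00


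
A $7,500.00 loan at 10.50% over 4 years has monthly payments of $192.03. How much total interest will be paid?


Total paid over the life of the loan = PMT × n.
Total paid = $192.03 × 48 = $9,217.44
Total interest = total paid − principal = $9,217.44 − $7,500.00 = $1,717.44

Total interest = (PMT × n) - PV = $1,717.44


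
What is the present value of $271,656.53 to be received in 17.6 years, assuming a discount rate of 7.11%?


Present value formula: PV = FV / (1 + r)^t
PV = $271,656.53 / (1 + 0.0711)^17.6
PV = $271,656.53 / 3.3497187
PV = $81,098.31

PV = FV / (1 + r)^t = $81,098.31


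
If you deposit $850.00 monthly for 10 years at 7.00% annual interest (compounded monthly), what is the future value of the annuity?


Future value of an ordinary annuity: FV = PMT × ((1 + r)^n − 1) / r
Monthly rate r = 0.07/12 ≈ 0.00583333, n = 120
FV = $850.00 × ((1 + 0.07/12)^120 − 1) / (0.07/12)
FV = $850.00 × 173.084807
FV = $147,122.09

FV = PMT × ((1+r)^n - 1)/r = $147,122.09


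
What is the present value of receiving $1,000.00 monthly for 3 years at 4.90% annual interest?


Present value of an ordinary annuity: PV = PMT × (1 − (1 + r)^(−n)) / r
Monthly rate r = 0.049/12 ≈ 0.00408333, n = 36
PV = $1,000.00 × (1 − (1 + 0.049/12)^(−36)) / (0.049/12)
PV = $1,000.00 × 33.415737
PV = $33,415.74

PV = PMT × (1-(1+r)^(-n))/r = $33,415.74


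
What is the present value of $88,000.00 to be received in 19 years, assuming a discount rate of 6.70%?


Present value formula: PV = FV / (1 + r)^t
PV = $88,000.00 / (1 + 0.067)^19
PV = $88,000.00 / 3.428656
PV = $25,666.03

PV = FV / (1 + r)^t = $25,666.03


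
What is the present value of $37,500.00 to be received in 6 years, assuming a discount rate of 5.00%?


Present value formula: PV = FV / (1 + r)^t
PV = $37,500.00 / (1 + 0.05)^6
PV = $37,500.00 / 1.3400956
PV = $27,983.08

PV = FV / (1 + r)^t = $27,983.08


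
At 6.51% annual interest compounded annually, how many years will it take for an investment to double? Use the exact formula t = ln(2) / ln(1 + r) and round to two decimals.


Doubling condition: (1 + r)^t = 2
Take ln of both sides: t × ln(1 + r) = ln(2)
t = ln(2) / ln(1 + r)
t = 0.693147 / 0.063069
t = 10.99

t = ln(2) / ln(1 + r) = 10.99 years


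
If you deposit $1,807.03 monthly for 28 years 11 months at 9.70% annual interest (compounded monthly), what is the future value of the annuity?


Future value of an ordinary annuity: FV = PMT × ((1 + r)^n − 1) / r
Monthly rate r = 0.097/12 ≈ 0.00808333, n = 347
FV = $1,807.03 × ((1 + 0.097/12)^347 − 1) / (0.097/12)
FV = $1,807.03 × 1897.782015
FV = $3,429,349.03

FV = PMT × ((1+r)^n - 1)/r = $3,429,349.03


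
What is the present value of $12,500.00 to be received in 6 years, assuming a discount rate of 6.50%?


Present value formula: PV = FV / (1 + r)^t
PV = $12,500.00 / (1 + 0.065)^6
PV = $12,500.00 / 1.459142
PV = $8,566.68

PV = FV / (1 + r)^t = $8,566.68


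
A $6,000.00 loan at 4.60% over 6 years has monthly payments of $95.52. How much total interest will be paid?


Total paid over the life of the loan = PMT × n.
Total paid = $95.52 × 72 = $6,877.44
Total interest = total paid − principal = $6,877.44 − $6,000.00 = $877.44

Total interest = (PMT × n) - PV = $877.44


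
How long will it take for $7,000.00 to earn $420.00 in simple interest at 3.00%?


Rearrange the simple interest formula for t:
I = P × r × t  ⇒  t = I / (P × r)
t = $420.00 / ($7,000.00 × 0.03)
t = 2

t = I/(P×r) = 2 years


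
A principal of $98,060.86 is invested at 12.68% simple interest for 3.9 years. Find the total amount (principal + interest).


Total amount formula: A = P(1 + rt) = P + P·r·t
Interest: I = P × r × t = $98,060.86 × 0.1268 × 3.9 = $48,493.06
A = P + I = $98,060.86 + $48,493.06 = $146,553.92

A = P + I = P(1 + rt) = $146,553.92


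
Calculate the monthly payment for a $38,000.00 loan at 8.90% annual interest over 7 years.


Loan payment formula: PMT = PV × r / (1 − (1 + r)^(−n))
Monthly rate r = 0.089/12 ≈ 0.00741667, n = 84 months
Denominator: 1 − (1 + 0.089/12)^(−84) = 0.462433
PMT = $38,000.00 × (0.089/12) / 0.462433
PMT = $609.46 per month

PMT = PV × r / (1-(1+r)^(-n)) = $609.46/month


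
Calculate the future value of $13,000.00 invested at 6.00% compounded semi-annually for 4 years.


Compound interest formula: A = P(1 + r/n)^(nt)
A = $13,000.00 × (1 + 0.06/2)^(2 × 4)
Growth factor: (1 + 0.06/2)^8 = 1.266770
A = $13,000.00 × 1.266770
A = $16,468.01

A = P(1 + r/n)^(nt) = $16,468.01


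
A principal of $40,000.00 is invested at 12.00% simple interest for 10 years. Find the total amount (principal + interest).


Total amount formula: A = P(1 + rt) = P + P·r·t
Interest: I = P × r × t = $40,000.00 × 0.12 × 10 = $48,000.00
A = P + I = $40,000.00 + $48,000.00 = $88,000.00

A = P + I = P(1 + rt) = $88,000.00


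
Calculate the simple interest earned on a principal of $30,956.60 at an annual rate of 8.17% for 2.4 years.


Simple interest formula: I = P × r × t
I = $30,956.60 × 0.0817 × 2.4
I = $6,069.97

I = P × r × t = $6,069.97


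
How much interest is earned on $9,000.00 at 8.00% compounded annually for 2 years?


Compound interest earned = final amount − principal.
A = P(1 + r/n)^(nt) = $9,000.00 × (1 + 0.08/1)^(1 × 2) = $10,497.60
Interest = A − P = $10,497.60 − $9,000.00 = $1,497.60

Interest = A - P = $1,497.60


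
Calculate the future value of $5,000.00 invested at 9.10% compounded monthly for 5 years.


Compound interest formula: A = P(1 + r/n)^(nt)
A = $5,000.00 × (1 + 0.091/12)^(12 × 5)
Growth factor: (1 + 0.091/12)^60 = 1.573470
A = $5,000.00 × 1.573470
A = $7,867.35

A = P(1 + r/n)^(nt) = $7,867.35


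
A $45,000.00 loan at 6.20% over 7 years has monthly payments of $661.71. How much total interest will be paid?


Total paid over the life of the loan = PMT × n.
Total paid = $661.71 × 84 = $55,583.64
Total interest = total paid − principal = $55,583.64 − $45,000.00 = $10,583.64

Total interest = (PMT × n) - PV = $10,583.64


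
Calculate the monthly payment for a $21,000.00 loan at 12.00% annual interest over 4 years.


Loan payment formula: PMT = PV × r / (1 − (1 + r)^(−n))
Monthly rate r = 0.12/12 = 0.01, n = 48 months
Denominator: 1 − (1 + 0.12/12)^(−48) = 0.379740
PMT = $21,000.00 × (0.12/12) / 0.379740
PMT = $553.01 per month

PMT = PV × r / (1-(1+r)^(-n)) = $553.01/month


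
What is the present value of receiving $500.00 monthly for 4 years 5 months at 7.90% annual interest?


Present value of an ordinary annuity: PV = PMT × (1 − (1 + r)^(−n)) / r
Monthly rate r = 0.079/12 ≈ 0.00658333, n = 53
PV = $500.00 × (1 − (1 + 0.079/12)^(−53)) / (0.079/12)
PV = $500.00 × 44.618877
PV = $22,309.44

PV = PMT × (1-(1+r)^(-n))/r = $22,309.44


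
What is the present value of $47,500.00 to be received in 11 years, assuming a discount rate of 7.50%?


Present value formula: PV = FV / (1 + r)^t
PV = $47,500.00 / (1 + 0.075)^11
PV = $47,500.00 / 2.215609
PV = $21,438.80

PV = FV / (1 + r)^t = $21,438.80


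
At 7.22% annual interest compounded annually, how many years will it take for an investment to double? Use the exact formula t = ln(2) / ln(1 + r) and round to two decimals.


Doubling condition: (1 + r)^t = 2
Take ln of both sides: t × ln(1 + r) = ln(2)
t = ln(2) / ln(1 + r)
t = 0.693147 / 0.069713
t = 9.94

t = ln(2) / ln(1 + r) = 9.94 years


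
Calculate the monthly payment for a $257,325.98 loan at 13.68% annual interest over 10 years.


Loan payment formula: PMT = PV × r / (1 − (1 + r)^(−n))
Monthly rate r = 0.1368/12 = 0.0114, n = 120 months
Denominator: 1 − (1 + 0.1368/12)^(−120) = 0.743406
PMT = $257,325.98 × (0.1368/12) / 0.743406
PMT = $3,946.05 per month

PMT = PV × r / (1-(1+r)^(-n)) = $3,946.05/month


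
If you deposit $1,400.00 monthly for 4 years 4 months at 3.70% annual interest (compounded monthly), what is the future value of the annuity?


Future value of an ordinary annuity: FV = PMT × ((1 + r)^n − 1) / r
Monthly rate r = 0.037/12 ≈ 0.00308333, n = 52
FV = $1,400.00 × ((1 + 0.037/12)^52 − 1) / (0.037/12)
FV = $1,400.00 × 56.306780
FV = $78,829.49

FV = PMT × ((1+r)^n - 1)/r = $78,829.49


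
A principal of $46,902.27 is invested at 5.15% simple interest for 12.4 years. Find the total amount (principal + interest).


Total amount formula: A = P(1 + rt) = P + P·r·t
Interest: I = P × r × t = $46,902.27 × 0.0515 × 12.4 = $29,951.79
A = P + I = $46,902.27 + $29,951.79 = $76,854.06

A = P + I = P(1 + rt) = $76,854.06


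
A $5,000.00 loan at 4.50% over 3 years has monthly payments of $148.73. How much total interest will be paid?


Total paid over the life of the loan = PMT × n.
Total paid = $148.73 × 36 = $5,354.28
Total interest = total paid − principal = $5,354.28 − $5,000.00 = $354.28

Total interest = (PMT × n) - PV = $354.28


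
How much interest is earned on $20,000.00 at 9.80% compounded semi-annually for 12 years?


Compound interest earned = final amount − principal.
A = P(1 + r/n)^(nt) = $20,000.00 × (1 + 0.098/2)^(2 × 12) = $63,043.70
Interest = A − P = $63,043.70 − $20,000.00 = $43,043.70

Interest = A - P = $43,043.70


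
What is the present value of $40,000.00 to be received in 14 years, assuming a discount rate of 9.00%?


Present value formula: PV = FV / (1 + r)^t
PV = $40,000.00 / (1 + 0.09)^14
PV = $40,000.00 / 3.341727
PV = $11,969.86

PV = FV / (1 + r)^t = $11,969.86


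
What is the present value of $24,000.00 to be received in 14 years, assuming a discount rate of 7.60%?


Present value formula: PV = FV / (1 + r)^t
PV = $24,000.00 / (1 + 0.076)^14
PV = $24,000.00 / 2.788507
PV = $8,606.76

PV = FV / (1 + r)^t = $8,606.76


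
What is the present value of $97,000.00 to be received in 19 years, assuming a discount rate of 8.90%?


Present value formula: PV = FV / (1 + r)^t
PV = $97,000.00 / (1 + 0.089)^19
PV = $97,000.00 / 5.052772
PV = $19,197.38

PV = FV / (1 + r)^t = $19,197.38


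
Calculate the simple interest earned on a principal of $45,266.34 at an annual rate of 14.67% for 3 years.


Simple interest formula: I = P × r × t
I = $45,266.34 × 0.1467 × 3
I = $19,921.72

I = P × r × t = $19,921.72


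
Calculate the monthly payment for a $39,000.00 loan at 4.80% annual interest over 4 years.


Loan payment formula: PMT = PV × r / (1 − (1 + r)^(−n))
Monthly rate r = 0.048/12 = 0.004, n = 48 months
Denominator: 1 − (1 + 0.048/12)^(−48) = 0.174377
PMT = $39,000.00 × (0.048/12) / 0.174377
PMT = $894.61 per month

PMT = PV × r / (1-(1+r)^(-n)) = $894.61/month


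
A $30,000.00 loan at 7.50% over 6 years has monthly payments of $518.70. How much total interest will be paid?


Total paid over the life of the loan = PMT × n.
Total paid = $518.70 × 72 = $37,346.40
Total interest = total paid − principal = $37,346.40 − $30,000.00 = $7,346.40

Total interest = (PMT × n) - PV = $7,346.40


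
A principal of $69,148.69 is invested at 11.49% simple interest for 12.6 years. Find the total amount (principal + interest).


Total amount formula: A = P(1 + rt) = P + P·r·t
Interest: I = P × r × t = $69,148.69 × 0.1149 × 12.6 = $100,109.32
A = P + I = $69,148.69 + $100,109.32 = $169,258.01

A = P + I = P(1 + rt) = $169,258.01


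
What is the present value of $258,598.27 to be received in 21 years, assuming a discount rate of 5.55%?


Present value formula: PV = FV / (1 + r)^t
PV = $258,598.27 / (1 + 0.0555)^21
PV = $258,598.27 / 3.1090162
PV = $83,176.88

PV = FV / (1 + r)^t = $83,176.88


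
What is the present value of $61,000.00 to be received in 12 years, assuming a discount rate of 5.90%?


Present value formula: PV = FV / (1 + r)^t
PV = $61,000.00 / (1 + 0.059)^12
PV = $61,000.00 / 1.9895347
PV = $30,660.44

PV = FV / (1 + r)^t = $30,660.44


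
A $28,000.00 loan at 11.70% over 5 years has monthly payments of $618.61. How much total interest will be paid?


Total paid over the life of the loan = PMT × n.
Total paid = $618.61 × 60 = $37,116.60
Total interest = total paid − principal = $37,116.60 − $28,000.00 = $9,116.60

Total interest = (PMT × n) - PV = $9,116.60


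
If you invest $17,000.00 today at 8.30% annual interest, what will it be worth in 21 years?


Future value formula: FV = PV × (1 + r)^t
FV = $17,000.00 × (1 + 0.083)^21
FV = $17,000.00 × 5.335776
FV = $90,708.19

FV = PV × (1 + r)^t = $90,708.19


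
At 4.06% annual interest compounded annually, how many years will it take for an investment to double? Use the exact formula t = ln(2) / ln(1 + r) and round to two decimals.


Doubling condition: (1 + r)^t = 2
Take ln of both sides: t × ln(1 + r) = ln(2)
t = ln(2) / ln(1 + r)
t = 0.693147 / 0.039797
t = 17.42

t = ln(2) / ln(1 + r) = 17.42 years


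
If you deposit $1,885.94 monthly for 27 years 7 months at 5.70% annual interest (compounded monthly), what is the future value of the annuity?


Future value of an ordinary annuity: FV = PMT × ((1 + r)^n − 1) / r
Monthly rate r = 0.057/12 = 0.00475, n = 331
FV = $1,885.94 × ((1 + 0.057/12)^331 − 1) / (0.057/12)
FV = $1,885.94 × 799.910846
FV = $1,508,583.86

FV = PMT × ((1+r)^n - 1)/r = $1,508,583.86


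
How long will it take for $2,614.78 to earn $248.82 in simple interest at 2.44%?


Rearrange the simple interest formula for t:
I = P × r × t  ⇒  t = I / (P × r)
t = $248.82 / ($2,614.78 × 0.0244)
t = 3.9

t = I/(P×r) = 3.9 years


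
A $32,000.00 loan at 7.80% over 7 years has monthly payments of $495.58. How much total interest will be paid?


Total paid over the life of the loan = PMT × n.
Total paid = $495.58 × 84 = $41,628.72
Total interest = total paid − principal = $41,628.72 − $32,000.00 = $9,628.72

Total interest = (PMT × n) - PV = $9,628.72


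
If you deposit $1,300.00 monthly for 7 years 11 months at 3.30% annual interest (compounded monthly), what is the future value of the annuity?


Future value of an ordinary annuity: FV = PMT × ((1 + r)^n − 1) / r
Monthly rate r = 0.033/12 = 0.00275, n = 95
FV = $1,300.00 × ((1 + 0.033/12)^95 − 1) / (0.033/12)
FV = $1,300.00 × 108.395177
FV = $140,913.73

FV = PMT × ((1+r)^n - 1)/r = $140,913.73


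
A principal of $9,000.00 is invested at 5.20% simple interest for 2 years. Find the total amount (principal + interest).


Total amount formula: A = P(1 + rt) = P + P·r·t
Interest: I = P × r × t = $9,000.00 × 0.052 × 2 = $936.00
A = P + I = $9,000.00 + $936.00 = $9,936.00

A = P + I = P(1 + rt) = $9,936.00


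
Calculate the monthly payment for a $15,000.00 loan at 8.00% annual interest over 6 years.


Loan payment formula: PMT = PV × r / (1 − (1 + r)^(−n))
Monthly rate r = 0.08/12 ≈ 0.00666667, n = 72 months
Denominator: 1 − (1 + 0.08/12)^(−72) = 0.380230
PMT = $15,000.00 × (0.08/12) / 0.380230
PMT = $263.00 per month

PMT = PV × r / (1-(1+r)^(-n)) = $263.00/month


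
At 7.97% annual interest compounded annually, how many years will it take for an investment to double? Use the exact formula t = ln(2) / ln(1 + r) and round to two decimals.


Doubling condition: (1 + r)^t = 2
Take ln of both sides: t × ln(1 + r) = ln(2)
t = ln(2) / ln(1 + r)
t = 0.693147 / 0.076683
t = 9.04

t = ln(2) / ln(1 + r) = 9.04 years


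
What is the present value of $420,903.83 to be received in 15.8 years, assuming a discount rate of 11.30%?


Present value formula: PV = FV / (1 + r)^t
PV = $420,903.83 / (1 + 0.113)^15.8
PV = $420,903.83 / 5.427797
PV = $77,545.98

PV = FV / (1 + r)^t = $77,545.98


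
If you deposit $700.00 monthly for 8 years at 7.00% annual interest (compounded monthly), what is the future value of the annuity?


Future value of an ordinary annuity: FV = PMT × ((1 + r)^n − 1) / r
Monthly rate r = 0.07/12 ≈ 0.00583333, n = 96
FV = $700.00 × ((1 + 0.07/12)^96 − 1) / (0.07/12)
FV = $700.00 × 128.198821
FV = $89,739.17

FV = PMT × ((1+r)^n - 1)/r = $89,739.17


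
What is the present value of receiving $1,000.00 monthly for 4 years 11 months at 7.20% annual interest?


Present value of an ordinary annuity: PV = PMT × (1 − (1 + r)^(−n)) / r
Monthly rate r = 0.072/12 = 0.006, n = 59
PV = $1,000.00 × (1 − (1 + 0.072/12)^(−59)) / (0.072/12)
PV = $1,000.00 × 49.563703
PV = $49,563.70

PV = PMT × (1-(1+r)^(-n))/r = $49,563.70


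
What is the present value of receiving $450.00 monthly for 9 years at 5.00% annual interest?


Present value of an ordinary annuity: PV = PMT × (1 − (1 + r)^(−n)) / r
Monthly rate r = 0.05/12 ≈ 0.00416667, n = 108
PV = $450.00 × (1 − (1 + 0.05/12)^(−108)) / (0.05/12)
PV = $450.00 × 86.826108
PV = $39,071.75

PV = PMT × (1-(1+r)^(-n))/r = $39,071.75


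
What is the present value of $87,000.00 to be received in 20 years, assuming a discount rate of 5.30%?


Present value formula: PV = FV / (1 + r)^t
PV = $87,000.00 / (1 + 0.053)^20
PV = $87,000.00 / 2.809101
PV = $30,970.76

PV = FV / (1 + r)^t = $30,970.76


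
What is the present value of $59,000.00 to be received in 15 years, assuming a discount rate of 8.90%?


Present value formula: PV = FV / (1 + r)^t
PV = $59,000.00 / (1 + 0.089)^15
PV = $59,000.00 / 3.592677
PV = $16,422.29

PV = FV / (1 + r)^t = $16,422.29


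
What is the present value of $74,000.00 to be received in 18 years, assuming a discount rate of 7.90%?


Present value formula: PV = FV / (1 + r)^t
PV = $74,000.00 / (1 + 0.079)^18
PV = $74,000.00 / 3.929941
PV = $18,829.80

PV = FV / (1 + r)^t = $18,829.80


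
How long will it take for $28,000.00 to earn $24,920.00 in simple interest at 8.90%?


Rearrange the simple interest formula for t:
I = P × r × t  ⇒  t = I / (P × r)
t = $24,920.00 / ($28,000.00 × 0.089)
t = 10

t = I/(P×r) = 10 years


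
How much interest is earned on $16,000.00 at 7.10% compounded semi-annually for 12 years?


Compound interest earned = final amount − principal.
A = P(1 + r/n)^(nt) = $16,000.00 × (1 + 0.071/2)^(2 × 12) = $36,959.19
Interest = A − P = $36,959.19 − $16,000.00 = $20,959.19

Interest = A - P = $20,959.19


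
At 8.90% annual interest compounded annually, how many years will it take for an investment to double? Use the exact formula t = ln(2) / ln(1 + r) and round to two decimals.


Doubling condition: (1 + r)^t = 2
Take ln of both sides: t × ln(1 + r) = ln(2)
t = ln(2) / ln(1 + r)
t = 0.693147 / 0.085260
t = 8.13

t = ln(2) / ln(1 + r) = 8.13 years


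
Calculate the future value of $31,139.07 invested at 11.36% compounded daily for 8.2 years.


Compound interest formula: A = P(1 + r/n)^(nt)
A = $31,139.07 × (1 + 0.1136/365)^(365 × 8.2)
Growth factor: (1 + 0.1136/365)^2993 = 2.5379967
A = $31,139.07 × 2.5379967
A = $79,030.86

A = P(1 + r/n)^(nt) = $79,030.86


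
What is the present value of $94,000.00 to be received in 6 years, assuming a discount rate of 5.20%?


Present value formula: PV = FV / (1 + r)^t
PV = $94,000.00 / (1 + 0.052)^6
PV = $94,000.00 / 1.355484
PV = $69,347.92

PV = FV / (1 + r)^t = $69,347.92


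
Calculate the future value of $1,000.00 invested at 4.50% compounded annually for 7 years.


Compound interest formula: A = P(1 + r/n)^(nt)
A = $1,000.00 × (1 + 0.045/1)^(1 × 7)
Growth factor: (1 + 0.045/1)^7 = 1.360862
A = $1,000.00 × 1.360862
A = $1,360.86

A = P(1 + r/n)^(nt) = $1,360.86


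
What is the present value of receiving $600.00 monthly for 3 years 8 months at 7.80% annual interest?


Present value of an ordinary annuity: PV = PMT × (1 − (1 + r)^(−n)) / r
Monthly rate r = 0.078/12 = 0.0065, n = 44
PV = $600.00 × (1 − (1 + 0.078/12)^(−44)) / (0.078/12)
PV = $600.00 × 38.160273
PV = $22,896.16

PV = PMT × (1-(1+r)^(-n))/r = $22,896.16


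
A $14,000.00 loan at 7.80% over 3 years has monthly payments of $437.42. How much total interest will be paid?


Total paid over the life of the loan = PMT × n.
Total paid = $437.42 × 36 = $15,747.12
Total interest = total paid − principal = $15,747.12 − $14,000.00 = $1,747.12

Total interest = (PMT × n) - PV = $1,747.12


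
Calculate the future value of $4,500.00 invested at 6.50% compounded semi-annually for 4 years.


Compound interest formula: A = P(1 + r/n)^(nt)
A = $4,500.00 × (1 + 0.065/2)^(2 × 4)
Growth factor: (1 + 0.065/2)^8 = 1.291578
A = $4,500.00 × 1.291578
A = $5,812.10

A = P(1 + r/n)^(nt) = $5,812.10


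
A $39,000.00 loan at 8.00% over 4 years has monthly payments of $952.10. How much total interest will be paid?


Total paid over the life of the loan = PMT × n.
Total paid = $952.10 × 48 = $45,700.80
Total interest = total paid − principal = $45,700.80 − $39,000.00 = $6,700.80

Total interest = (PMT × n) - PV = $6,700.80


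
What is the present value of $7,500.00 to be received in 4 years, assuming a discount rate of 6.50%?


Present value formula: PV = FV / (1 + r)^t
PV = $7,500.00 / (1 + 0.065)^4
PV = $7,500.00 / 1.286466
PV = $5,829.92

PV = FV / (1 + r)^t = $5,829.92


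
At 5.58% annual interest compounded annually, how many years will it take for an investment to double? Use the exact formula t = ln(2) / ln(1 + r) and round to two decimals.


Doubling condition: (1 + r)^t = 2
Take ln of both sides: t × ln(1 + r) = ln(2)
t = ln(2) / ln(1 + r)
t = 0.693147 / 0.054299
t = 12.77

t = ln(2) / ln(1 + r) = 12.77 years


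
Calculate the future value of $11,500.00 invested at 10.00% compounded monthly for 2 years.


Compound interest formula: A = P(1 + r/n)^(nt)
A = $11,500.00 × (1 + 0.1/12)^(12 × 2)
Growth factor: (1 + 0.1/12)^24 = 1.220391
A = $11,500.00 × 1.220391
A = $14,034.50

A = P(1 + r/n)^(nt) = $14,034.50


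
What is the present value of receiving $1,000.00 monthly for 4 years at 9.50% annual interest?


Present value of an ordinary annuity: PV = PMT × (1 − (1 + r)^(−n)) / r
Monthly rate r = 0.095/12 ≈ 0.00791667, n = 48
PV = $1,000.00 × (1 − (1 + 0.095/12)^(−48)) / (0.095/12)
PV = $1,000.00 × 39.803947
PV = $39,803.95

PV = PMT × (1-(1+r)^(-n))/r = $39,803.95


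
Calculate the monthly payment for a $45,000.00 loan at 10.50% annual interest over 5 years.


Loan payment formula: PMT = PV × r / (1 − (1 + r)^(−n))
Monthly rate r = 0.105/12 = 0.00875, n = 60 months
Denominator: 1 − (1 + 0.105/12)^(−60) = 0.407092
PMT = $45,000.00 × (0.105/12) / 0.407092
PMT = $967.23 per month

PMT = PV × r / (1-(1+r)^(-n)) = $967.23/month


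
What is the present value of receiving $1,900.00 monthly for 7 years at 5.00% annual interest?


Present value of an ordinary annuity: PV = PMT × (1 − (1 + r)^(−n)) / r
Monthly rate r = 0.05/12 ≈ 0.00416667, n = 84
PV = $1,900.00 × (1 − (1 + 0.05/12)^(−84)) / (0.05/12)
PV = $1,900.00 × 70.751835
PV = $134,428.49

PV = PMT × (1-(1+r)^(-n))/r = $134,428.49


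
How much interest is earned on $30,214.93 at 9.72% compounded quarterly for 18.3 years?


Compound interest earned = final amount − principal.
A = P(1 + r/n)^(nt) = $30,214.93 × (1 + 0.0972/4)^(4 × 18.3) = $175,182.47
Interest = A − P = $175,182.47 − $30,214.93 = $144,967.54

Interest = A - P = $144,967.54


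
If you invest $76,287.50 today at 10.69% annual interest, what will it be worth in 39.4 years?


Future value formula: FV = PV × (1 + r)^t
FV = $76,287.50 × (1 + 0.1069)^39.4
FV = $76,287.50 × 54.6852832
FV = $4,171,803.54

FV = PV × (1 + r)^t = $4,171,803.54


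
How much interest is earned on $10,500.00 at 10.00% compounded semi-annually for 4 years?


Compound interest earned = final amount − principal.
A = P(1 + r/n)^(nt) = $10,500.00 × (1 + 0.1/2)^(2 × 4) = $15,513.28
Interest = A − P = $15,513.28 − $10,500.00 = $5,013.28

Interest = A - P = $5,013.28


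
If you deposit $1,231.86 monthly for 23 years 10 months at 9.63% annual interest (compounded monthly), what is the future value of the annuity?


Future value of an ordinary annuity: FV = PMT × ((1 + r)^n − 1) / r
Monthly rate r = 0.0963/12 = 0.008025, n = 286
FV = $1,231.86 × ((1 + 0.0963/12)^286 − 1) / (0.0963/12)
FV = $1,231.86 × 1100.986340
FV = $1,356,261.03

FV = PMT × ((1+r)^n - 1)/r = $1,356,261.03


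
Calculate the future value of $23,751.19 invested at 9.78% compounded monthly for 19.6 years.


Compound interest formula: A = P(1 + r/n)^(nt)
A = $23,751.19 × (1 + 0.0978/12)^(12 × 19.6)
Growth factor: (1 + 0.0978/12)^235.2 = 6.747087
A = $23,751.19 × 6.747087
A = $160,251.35

A = P(1 + r/n)^(nt) = $160,251.35


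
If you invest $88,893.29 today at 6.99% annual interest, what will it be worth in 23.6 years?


Future value formula: FV = PV × (1 + r)^t
FV = $88,893.29 × (1 + 0.0699)^23.6
FV = $88,893.29 × 4.9260546
FV = $437,893.20

FV = PV × (1 + r)^t = $437,893.20


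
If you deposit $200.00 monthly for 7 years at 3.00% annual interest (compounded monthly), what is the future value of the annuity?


Future value of an ordinary annuity: FV = PMT × ((1 + r)^n − 1) / r
Monthly rate r = 0.03/12 = 0.0025, n = 84
FV = $200.00 × ((1 + 0.03/12)^84 − 1) / (0.03/12)
FV = $200.00 × 93.341920
FV = $18,668.38

FV = PMT × ((1+r)^n - 1)/r = $18,668.38


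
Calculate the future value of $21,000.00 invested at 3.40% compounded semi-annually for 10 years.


Compound interest formula: A = P(1 + r/n)^(nt)
A = $21,000.00 × (1 + 0.034/2)^(2 × 10)
Growth factor: (1 + 0.034/2)^20 = 1.4009385
A = $21,000.00 × 1.4009385
A = $29,419.71

A = P(1 + r/n)^(nt) = $29,419.71


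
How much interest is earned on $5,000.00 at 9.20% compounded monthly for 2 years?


Compound interest earned = final amount − principal.
A = P(1 + r/n)^(nt) = $5,000.00 × (1 + 0.092/12)^(12 × 2) = $6,005.86
Interest = A − P = $6,005.86 − $5,000.00 = $1,005.86

Interest = A - P = $1,005.86


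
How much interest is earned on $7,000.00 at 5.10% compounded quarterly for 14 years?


Compound interest earned = final amount − principal.
A = P(1 + r/n)^(nt) = $7,000.00 × (1 + 0.051/4)^(4 × 14) = $14,230.63
Interest = A − P = $14,230.63 − $7,000.00 = $7,230.63

Interest = A - P = $7,230.63


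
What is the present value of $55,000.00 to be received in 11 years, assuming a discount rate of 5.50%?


Present value formula: PV = FV / (1 + r)^t
PV = $55,000.00 / (1 + 0.055)^11
PV = $55,000.00 / 1.802092
PV = $30,520.08

PV = FV / (1 + r)^t = $30,520.08


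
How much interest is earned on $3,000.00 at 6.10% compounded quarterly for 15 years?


Compound interest earned = final amount − principal.
A = P(1 + r/n)^(nt) = $3,000.00 × (1 + 0.061/4)^(4 × 15) = $7,438.77
Interest = A − P = $7,438.77 − $3,000.00 = $4,438.77

Interest = A - P = $4,438.77


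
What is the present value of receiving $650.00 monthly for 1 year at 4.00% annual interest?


Present value of an ordinary annuity: PV = PMT × (1 − (1 + r)^(−n)) / r
Monthly rate r = 0.04/12 ≈ 0.00333333, n = 12
PV = $650.00 × (1 − (1 + 0.04/12)^(−12)) / (0.04/12)
PV = $650.00 × 11.743994
PV = $7,633.60

PV = PMT × (1-(1+r)^(-n))/r = $7,633.60


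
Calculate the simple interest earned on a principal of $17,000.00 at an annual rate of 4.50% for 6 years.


Simple interest formula: I = P × r × t
I = $17,000.00 × 0.045 × 6
I = $4,590.00

I = P × r × t = $4,590.00


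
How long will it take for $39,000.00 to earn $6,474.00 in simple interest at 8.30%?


Rearrange the simple interest formula for t:
I = P × r × t  ⇒  t = I / (P × r)
t = $6,474.00 / ($39,000.00 × 0.083)
t = 2

t = I/(P×r) = 2 years


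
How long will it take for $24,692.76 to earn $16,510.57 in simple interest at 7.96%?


Rearrange the simple interest formula for t:
I = P × r × t  ⇒  t = I / (P × r)
t = $16,510.57 / ($24,692.76 × 0.0796)
t = 8.4

t = I/(P×r) = 8.4 years


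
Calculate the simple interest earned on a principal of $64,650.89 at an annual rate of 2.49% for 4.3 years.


Simple interest formula: I = P × r × t
I = $64,650.89 × 0.0249 × 4.3
I = $6,922.17

I = P × r × t = $6,922.17


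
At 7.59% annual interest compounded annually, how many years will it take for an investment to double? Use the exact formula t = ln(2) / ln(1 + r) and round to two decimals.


Doubling condition: (1 + r)^t = 2
Take ln of both sides: t × ln(1 + r) = ln(2)
t = ln(2) / ln(1 + r)
t = 0.693147 / 0.073158
t = 9.47

t = ln(2) / ln(1 + r) = 9.47 years


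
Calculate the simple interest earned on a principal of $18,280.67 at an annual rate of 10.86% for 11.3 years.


Simple interest formula: I = P × r × t
I = $18,280.67 × 0.1086 × 11.3
I = $22,433.67

I = P × r × t = $22,433.67


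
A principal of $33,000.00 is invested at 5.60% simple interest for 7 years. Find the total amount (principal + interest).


Total amount formula: A = P(1 + rt) = P + P·r·t
Interest: I = P × r × t = $33,000.00 × 0.056 × 7 = $12,936.00
A = P + I = $33,000.00 + $12,936.00 = $45,936.00

A = P + I = P(1 + rt) = $45,936.00


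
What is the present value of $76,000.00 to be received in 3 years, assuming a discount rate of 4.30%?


Present value formula: PV = FV / (1 + r)^t
PV = $76,000.00 / (1 + 0.043)^3
PV = $76,000.00 / 1.1346265
PV = $66,982.39

PV = FV / (1 + r)^t = $66,982.39


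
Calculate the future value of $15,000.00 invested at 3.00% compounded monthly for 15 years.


Compound interest formula: A = P(1 + r/n)^(nt)
A = $15,000.00 × (1 + 0.03/12)^(12 × 15)
Growth factor: (1 + 0.03/12)^180 = 1.567432
A = $15,000.00 × 1.567432
A = $23,511.48

A = P(1 + r/n)^(nt) = $23,511.48


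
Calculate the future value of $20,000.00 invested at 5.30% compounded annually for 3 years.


Compound interest formula: A = P(1 + r/n)^(nt)
A = $20,000.00 × (1 + 0.053/1)^(1 × 3)
Growth factor: (1 + 0.053/1)^3 = 1.167576
A = $20,000.00 × 1.167576
A = $23,351.52

A = P(1 + r/n)^(nt) = $23,351.52


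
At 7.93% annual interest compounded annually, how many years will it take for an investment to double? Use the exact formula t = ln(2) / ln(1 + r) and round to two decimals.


Doubling condition: (1 + r)^t = 2
Take ln of both sides: t × ln(1 + r) = ln(2)
t = ln(2) / ln(1 + r)
t = 0.693147 / 0.076313
t = 9.08

t = ln(2) / ln(1 + r) = 9.08 years


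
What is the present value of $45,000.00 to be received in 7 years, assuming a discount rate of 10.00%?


Present value formula: PV = FV / (1 + r)^t
PV = $45,000.00 / (1 + 0.1)^7
PV = $45,000.00 / 1.948717
PV = $23,092.12

PV = FV / (1 + r)^t = $23,092.12


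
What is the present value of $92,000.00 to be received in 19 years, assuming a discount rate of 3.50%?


Present value formula: PV = FV / (1 + r)^t
PV = $92,000.00 / (1 + 0.035)^19
PV = $92,000.00 / 1.9225013
PV = $47,854.32

PV = FV / (1 + r)^t = $47,854.32


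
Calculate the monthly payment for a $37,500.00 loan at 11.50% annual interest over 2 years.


Loan payment formula: PMT = PV × r / (1 − (1 + r)^(−n))
Monthly rate r = 0.115/12 ≈ 0.00958333, n = 24 months
Denominator: 1 − (1 + 0.115/12)^(−24) = 0.204596
PMT = $37,500.00 × (0.115/12) / 0.204596
PMT = $1,756.51 per month

PMT = PV × r / (1-(1+r)^(-n)) = $1,756.51/month


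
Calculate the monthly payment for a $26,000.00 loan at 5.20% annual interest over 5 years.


Loan payment formula: PMT = PV × r / (1 − (1 + r)^(−n))
Monthly rate r = 0.052/12 ≈ 0.00433333, n = 60 months
Denominator: 1 − (1 + 0.052/12)^(−60) = 0.228515
PMT = $26,000.00 × (0.052/12) / 0.228515
PMT = $493.04 per month

PMT = PV × r / (1-(1+r)^(-n)) = $493.04/month


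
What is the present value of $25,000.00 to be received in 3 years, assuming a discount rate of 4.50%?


Present value formula: PV = FV / (1 + r)^t
PV = $25,000.00 / (1 + 0.045)^3
PV = $25,000.00 / 1.141166
PV = $21,907.42

PV = FV / (1 + r)^t = $21,907.42


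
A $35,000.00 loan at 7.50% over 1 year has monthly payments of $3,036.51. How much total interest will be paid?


Total paid over the life of the loan = PMT × n.
Total paid = $3,036.51 × 12 = $36,438.12
Total interest = total paid − principal = $36,438.12 − $35,000.00 = $1,438.12

Total interest = (PMT × n) - PV = $1,438.12


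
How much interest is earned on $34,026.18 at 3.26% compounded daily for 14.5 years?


Compound interest earned = final amount − principal.
A = P(1 + r/n)^(nt) = $34,026.18 × (1 + 0.0326/365)^(365 × 14.5) = $54,587.73
Interest = A − P = $54,587.73 − $34,026.18 = $20,561.55

Interest = A - P = $20,561.55


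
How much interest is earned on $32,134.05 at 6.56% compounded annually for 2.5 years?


Compound interest earned = final amount − principal.
A = P(1 + r/n)^(nt) = $32,134.05 × (1 + 0.0656/1)^(1 × 2.5) = $37,666.13
Interest = A − P = $37,666.13 − $32,134.05 = $5,532.08

Interest = A - P = $5,532.08


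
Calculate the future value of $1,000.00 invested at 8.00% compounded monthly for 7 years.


Compound interest formula: A = P(1 + r/n)^(nt)
A = $1,000.00 × (1 + 0.08/12)^(12 × 7)
Growth factor: (1 + 0.08/12)^84 = 1.747422
A = $1,000.00 × 1.747422
A = $1,747.42

A = P(1 + r/n)^(nt) = $1,747.42


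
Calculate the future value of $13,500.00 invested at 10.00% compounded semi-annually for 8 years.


Compound interest formula: A = P(1 + r/n)^(nt)
A = $13,500.00 × (1 + 0.1/2)^(2 × 8)
Growth factor: (1 + 0.1/2)^16 = 2.182875
A = $13,500.00 × 2.182875
A = $29,468.81

A = P(1 + r/n)^(nt) = $29,468.81


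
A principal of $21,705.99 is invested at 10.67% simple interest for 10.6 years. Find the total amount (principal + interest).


Total amount formula: A = P(1 + rt) = P + P·r·t
Interest: I = P × r × t = $21,705.99 × 0.1067 × 10.6 = $24,549.91
A = P + I = $21,705.99 + $24,549.91 = $46,255.90

A = P + I = P(1 + rt) = $46,255.90


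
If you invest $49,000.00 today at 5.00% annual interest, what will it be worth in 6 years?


Future value formula: FV = PV × (1 + r)^t
FV = $49,000.00 × (1 + 0.05)^6
FV = $49,000.00 × 1.34009564
FV = $65,664.69

FV = PV × (1 + r)^t = $65,664.69


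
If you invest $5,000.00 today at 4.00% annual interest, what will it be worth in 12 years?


Future value formula: FV = PV × (1 + r)^t
FV = $5,000.00 × (1 + 0.04)^12
FV = $5,000.00 × 1.601032
FV = $8,005.16

FV = PV × (1 + r)^t = $8,005.16


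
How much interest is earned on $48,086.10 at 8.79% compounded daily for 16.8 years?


Compound interest earned = final amount − principal.
A = P(1 + r/n)^(nt) = $48,086.10 × (1 + 0.0879/365)^(365 × 16.8) = $210,510.47
Interest = A − P = $210,510.47 − $48,086.10 = $162,424.37

Interest = A - P = $162,424.37


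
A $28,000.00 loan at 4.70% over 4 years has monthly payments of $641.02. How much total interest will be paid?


Total paid over the life of the loan = PMT × n.
Total paid = $641.02 × 48 = $30,768.96
Total interest = total paid − principal = $30,768.96 − $28,000.00 = $2,768.96

Total interest = (PMT × n) - PV = $2,768.96


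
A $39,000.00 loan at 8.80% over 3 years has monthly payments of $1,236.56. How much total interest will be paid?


Total paid over the life of the loan = PMT × n.
Total paid = $1,236.56 × 36 = $44,516.16
Total interest = total paid − principal = $44,516.16 − $39,000.00 = $5,516.16

Total interest = (PMT × n) - PV = $5,516.16


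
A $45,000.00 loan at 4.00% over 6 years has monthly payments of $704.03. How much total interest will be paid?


Total paid over the life of the loan = PMT × n.
Total paid = $704.03 × 72 = $50,690.16
Total interest = total paid − principal = $50,690.16 − $45,000.00 = $5,690.16

Total interest = (PMT × n) - PV = $5,690.16


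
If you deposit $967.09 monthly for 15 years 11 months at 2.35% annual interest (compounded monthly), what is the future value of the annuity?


Future value of an ordinary annuity: FV = PMT × ((1 + r)^n − 1) / r
Monthly rate r = 0.0235/12 ≈ 0.00195833, n = 191
FV = $967.09 × ((1 + 0.0235/12)^191 − 1) / (0.0235/12)
FV = $967.09 × 231.352916
FV = $223,739.09

FV = PMT × ((1+r)^n - 1)/r = $223,739.09


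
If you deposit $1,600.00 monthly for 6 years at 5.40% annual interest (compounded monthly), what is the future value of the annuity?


Future value of an ordinary annuity: FV = PMT × ((1 + r)^n − 1) / r
Monthly rate r = 0.054/12 = 0.0045, n = 72
FV = $1,600.00 × ((1 + 0.054/12)^72 − 1) / (0.054/12)
FV = $1,600.00 × 84.809497
FV = $135,695.20

FV = PMT × ((1+r)^n - 1)/r = $135,695.20
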